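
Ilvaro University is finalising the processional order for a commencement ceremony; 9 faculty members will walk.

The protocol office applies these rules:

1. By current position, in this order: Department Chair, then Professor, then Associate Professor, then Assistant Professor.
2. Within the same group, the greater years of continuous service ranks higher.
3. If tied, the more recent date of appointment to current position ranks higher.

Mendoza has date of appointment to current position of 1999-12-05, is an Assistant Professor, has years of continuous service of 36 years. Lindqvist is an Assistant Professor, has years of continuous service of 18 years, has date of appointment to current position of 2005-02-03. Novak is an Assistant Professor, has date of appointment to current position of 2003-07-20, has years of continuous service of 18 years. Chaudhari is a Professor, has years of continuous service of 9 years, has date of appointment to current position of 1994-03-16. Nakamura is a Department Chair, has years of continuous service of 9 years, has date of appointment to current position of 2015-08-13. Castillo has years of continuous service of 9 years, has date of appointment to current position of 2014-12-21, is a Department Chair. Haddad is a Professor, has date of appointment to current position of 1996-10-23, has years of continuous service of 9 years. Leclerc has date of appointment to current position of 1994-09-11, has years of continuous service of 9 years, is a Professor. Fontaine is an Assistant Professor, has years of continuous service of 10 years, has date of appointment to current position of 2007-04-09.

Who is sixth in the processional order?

Mendoza

By current position: Nakamura and Castillo (Department Chair); then Haddad, Leclerc and Chaudhari (Professor); then Mendoza, Lindqvist, Novak and Fontaine (Assistant Professor).
Nakamura and Castillo both have years of continuous service 9 years, so the next rule applies.
Among Nakamura and Castillo, by date of appointment to current position (later first): Nakamura (2015-08-13) before Castillo (2014-12-21).
Haddad, Leclerc and Chaudhari all have years of continuous service 9 years, so the next rule applies.
Among Haddad, Leclerc and Chaudhari, by date of appointment to current position (later first): Haddad (1996-10-23) before Leclerc (1994-09-11) before Chaudhari (1994-03-16).
Among Mendoza, Lindqvist, Novak and Fontaine, by years of continuous service (higher first): Mendoza (36 years) before Lindqvist and Novak (18 years) before Fontaine (10 years).
Among Lindqvist and Novak, by date of appointment to current position (later first): Lindqvist (2005-02-03) before Novak (2003-07-20).
Order: Nakamura, Castillo, Haddad, Leclerc, Chaudhari, Mendoza, Lindqvist, Novak, Fontaine.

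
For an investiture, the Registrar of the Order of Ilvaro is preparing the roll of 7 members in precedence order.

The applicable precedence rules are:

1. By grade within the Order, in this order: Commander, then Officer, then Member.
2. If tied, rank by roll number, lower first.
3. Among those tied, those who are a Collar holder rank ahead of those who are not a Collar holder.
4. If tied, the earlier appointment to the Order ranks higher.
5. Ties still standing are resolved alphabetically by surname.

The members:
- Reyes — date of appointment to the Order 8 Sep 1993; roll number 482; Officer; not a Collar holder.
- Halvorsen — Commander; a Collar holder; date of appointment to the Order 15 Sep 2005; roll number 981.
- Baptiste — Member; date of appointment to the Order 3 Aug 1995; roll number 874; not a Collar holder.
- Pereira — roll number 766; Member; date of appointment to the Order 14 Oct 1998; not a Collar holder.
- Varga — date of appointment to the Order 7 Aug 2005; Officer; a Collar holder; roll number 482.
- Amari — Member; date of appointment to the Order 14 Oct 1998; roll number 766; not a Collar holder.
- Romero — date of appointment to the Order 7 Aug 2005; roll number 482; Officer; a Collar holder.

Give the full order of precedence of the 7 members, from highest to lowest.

By grade within the Order: Halvorsen (Commander); then Romero, Varga and Reyes (Officer); then Amari, Pereira and Baptiste (Member).
Romero, Varga and Reyes all have roll number 482, so the next rule applies.
Among Romero, Varga and Reyes, a Collar holder before not a Collar holder: Romero and Varga (a Collar holder) before Reyes (not a Collar holder).
Romero and Varga both have date of appointment to the Order 7 Aug 2005, so the next rule applies.
Among Romero and Varga, alphabetically by surname: Romero before Varga.
Among Amari, Pereira and Baptiste, by roll number (lower first): Amari and Pereira (766) before Baptiste (874).
Amari and Pereira are each not a Collar holder, so the next rule applies.
Amari and Pereira both have date of appointment to the Order 14 Oct 1998, so the next rule applies.
Among Amari and Pereira, alphabetically by surname: Amari before Pereira.
Full order: Halvorsen, Romero, Varga, Reyes, Amari, Pereira, Baptiste.

Halvorsen, Romero, Varga, Reyes, Amari, Pereira, Baptiste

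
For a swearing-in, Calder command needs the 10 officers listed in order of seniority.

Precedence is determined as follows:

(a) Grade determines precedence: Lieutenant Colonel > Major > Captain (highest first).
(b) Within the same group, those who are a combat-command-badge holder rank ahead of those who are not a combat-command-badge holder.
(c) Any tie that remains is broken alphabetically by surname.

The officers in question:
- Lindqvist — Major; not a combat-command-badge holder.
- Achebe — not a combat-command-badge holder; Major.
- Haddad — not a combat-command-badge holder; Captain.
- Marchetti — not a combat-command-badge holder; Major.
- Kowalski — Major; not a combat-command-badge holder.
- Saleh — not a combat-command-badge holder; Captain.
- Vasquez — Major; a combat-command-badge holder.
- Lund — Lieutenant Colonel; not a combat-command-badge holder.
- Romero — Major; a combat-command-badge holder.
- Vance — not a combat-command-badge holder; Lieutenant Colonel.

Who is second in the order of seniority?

By grade: Lund and Vance (Lieutenant Colonel); then Romero, Vasquez, Achebe, Kowalski, Lindqvist and Marchetti (Major); then Haddad and Saleh (Captain).
Lund and Vance are each not a combat-command-badge holder, so the next rule applies.
Among Lund and Vance, alphabetically by surname: Lund before Vance.
Among Romero, Vasquez, Achebe, Kowalski, Lindqvist and Marchetti, a combat-command-badge holder before not a combat-command-badge holder: Romero and Vasquez (a combat-command-badge holder) before Achebe, Kowalski, Lindqvist and Marchetti (not a combat-command-badge holder).
Among Romero and Vasquez, alphabetically by surname: Romero before Vasquez.
Among Achebe, Kowalski, Lindqvist and Marchetti, alphabetically by surname: Achebe before Kowalski before Lindqvist before Marchetti.
Haddad and Saleh are each not a combat-command-badge holder, so the next rule applies.
Among Haddad and Saleh, alphabetically by surname: Haddad before Saleh.
Order: Lund, Vance, Romero, Vasquez, Achebe, Kowalski, Lindqvist, Marchetti, Haddad, Saleh.

Vance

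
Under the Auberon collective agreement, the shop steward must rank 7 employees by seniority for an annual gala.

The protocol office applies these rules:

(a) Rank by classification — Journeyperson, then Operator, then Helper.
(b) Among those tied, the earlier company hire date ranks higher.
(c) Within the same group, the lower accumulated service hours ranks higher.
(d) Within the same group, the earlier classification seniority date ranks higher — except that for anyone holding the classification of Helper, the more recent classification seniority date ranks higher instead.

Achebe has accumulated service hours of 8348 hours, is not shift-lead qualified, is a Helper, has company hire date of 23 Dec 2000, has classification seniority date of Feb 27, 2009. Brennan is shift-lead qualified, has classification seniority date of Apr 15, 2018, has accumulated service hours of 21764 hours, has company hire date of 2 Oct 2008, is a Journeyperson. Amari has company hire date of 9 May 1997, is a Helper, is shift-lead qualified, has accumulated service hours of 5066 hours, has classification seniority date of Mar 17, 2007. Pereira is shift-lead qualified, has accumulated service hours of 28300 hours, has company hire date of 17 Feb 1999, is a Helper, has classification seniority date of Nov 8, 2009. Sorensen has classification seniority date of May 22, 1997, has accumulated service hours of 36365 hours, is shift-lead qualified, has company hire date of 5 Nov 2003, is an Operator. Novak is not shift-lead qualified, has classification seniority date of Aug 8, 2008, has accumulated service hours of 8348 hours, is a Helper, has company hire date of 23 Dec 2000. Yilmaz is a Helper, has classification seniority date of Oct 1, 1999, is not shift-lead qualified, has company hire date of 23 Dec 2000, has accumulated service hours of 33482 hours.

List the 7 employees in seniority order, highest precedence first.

By classification: Brennan (Journeyperson); then Sorensen (Operator); then Amari, Pereira, Achebe, Novak and Yilmaz (Helper).
Among Amari, Pereira, Achebe, Novak and Yilmaz, by company hire date (earlier first): Amari (9 May 1997) before Pereira (17 Feb 1999) before Achebe, Novak and Yilmaz (23 Dec 2000).
Among Achebe, Novak and Yilmaz, by accumulated service hours (lower first): Achebe and Novak (8348 hours) before Yilmaz (33482 hours).
Among Achebe and Novak, by classification seniority date (later first) (reversed rule for this group): Achebe (Feb 27, 2009) before Novak (Aug 8, 2008).
Full order: Brennan, Sorensen, Amari, Pereira, Achebe, Novak, Yilmaz.

Brennan, Sorensen, Amari, Pereira, Achebe, Novak, Yilmaz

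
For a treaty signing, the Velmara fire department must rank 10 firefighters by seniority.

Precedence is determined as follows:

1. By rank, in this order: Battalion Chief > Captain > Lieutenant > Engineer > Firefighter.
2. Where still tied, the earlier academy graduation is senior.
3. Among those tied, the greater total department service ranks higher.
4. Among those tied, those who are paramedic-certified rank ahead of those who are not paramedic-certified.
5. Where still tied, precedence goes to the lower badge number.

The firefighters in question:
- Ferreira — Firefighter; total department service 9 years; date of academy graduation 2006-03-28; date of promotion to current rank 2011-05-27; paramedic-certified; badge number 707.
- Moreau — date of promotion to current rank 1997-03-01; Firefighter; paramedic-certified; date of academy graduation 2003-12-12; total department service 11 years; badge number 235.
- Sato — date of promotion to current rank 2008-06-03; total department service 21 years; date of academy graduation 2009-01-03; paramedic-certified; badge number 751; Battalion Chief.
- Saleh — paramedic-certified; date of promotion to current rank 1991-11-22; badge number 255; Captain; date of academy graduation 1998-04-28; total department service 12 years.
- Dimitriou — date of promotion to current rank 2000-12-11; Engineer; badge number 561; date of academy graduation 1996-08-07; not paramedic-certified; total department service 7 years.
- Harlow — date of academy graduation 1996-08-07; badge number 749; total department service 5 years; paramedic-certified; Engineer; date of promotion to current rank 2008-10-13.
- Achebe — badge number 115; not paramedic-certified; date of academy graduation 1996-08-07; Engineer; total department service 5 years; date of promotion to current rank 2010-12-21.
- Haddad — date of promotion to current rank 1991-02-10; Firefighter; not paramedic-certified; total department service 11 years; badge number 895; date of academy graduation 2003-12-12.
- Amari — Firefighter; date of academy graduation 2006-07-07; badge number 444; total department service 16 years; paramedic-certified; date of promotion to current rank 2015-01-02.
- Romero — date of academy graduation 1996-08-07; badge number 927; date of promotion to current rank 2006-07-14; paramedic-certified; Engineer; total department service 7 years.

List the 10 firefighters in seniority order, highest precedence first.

Sato, Saleh, Romero, Dimitriou, Harlow, Achebe, Moreau, Haddad, Ferreira, Amari

By rank: Sato (Battalion Chief); then Saleh (Captain); then Romero, Dimitriou, Harlow and Achebe (Engineer); then Moreau, Haddad, Ferreira and Amari (Firefighter).
Romero, Dimitriou, Harlow and Achebe all have date of academy graduation 1996-08-07, so the next rule applies.
Among Romero, Dimitriou, Harlow and Achebe, by total department service (higher first): Romero and Dimitriou (7 years) before Harlow and Achebe (5 years).
Among Romero and Dimitriou, paramedic-certified before not paramedic-certified: Romero (paramedic-certified) before Dimitriou (not paramedic-certified).
Among Harlow and Achebe, paramedic-certified before not paramedic-certified: Harlow (paramedic-certified) before Achebe (not paramedic-certified).
Among Moreau, Haddad, Ferreira and Amari, by date of academy graduation (earlier first): Moreau and Haddad (2003-12-12) before Ferreira (2006-03-28) before Amari (2006-07-07).
Moreau and Haddad both have total department service 11 years, so the next rule applies.
Among Moreau and Haddad, paramedic-certified before not paramedic-certified: Moreau (paramedic-certified) before Haddad (not paramedic-certified).
Full order: Sato, Saleh, Romero, Dimitriou, Harlow, Achebe, Moreau, Haddad, Ferreira, Amari.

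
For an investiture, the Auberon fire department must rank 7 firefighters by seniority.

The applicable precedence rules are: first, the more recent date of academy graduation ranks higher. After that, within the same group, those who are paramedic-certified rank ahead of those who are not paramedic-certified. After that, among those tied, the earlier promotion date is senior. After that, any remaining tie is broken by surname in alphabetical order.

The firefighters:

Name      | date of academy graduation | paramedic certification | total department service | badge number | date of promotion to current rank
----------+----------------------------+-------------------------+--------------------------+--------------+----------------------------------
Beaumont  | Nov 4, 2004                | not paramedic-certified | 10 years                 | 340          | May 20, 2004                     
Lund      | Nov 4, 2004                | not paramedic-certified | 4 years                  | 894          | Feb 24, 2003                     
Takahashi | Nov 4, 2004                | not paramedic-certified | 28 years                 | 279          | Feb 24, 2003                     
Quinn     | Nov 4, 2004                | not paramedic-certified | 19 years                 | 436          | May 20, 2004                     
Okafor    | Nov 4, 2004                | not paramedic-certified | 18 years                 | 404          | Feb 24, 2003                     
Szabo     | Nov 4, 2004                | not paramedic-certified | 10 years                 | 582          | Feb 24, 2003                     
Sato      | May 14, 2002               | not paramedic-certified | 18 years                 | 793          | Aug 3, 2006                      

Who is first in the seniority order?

By date of academy graduation (later first): Lund, Okafor, Szabo, Takahashi, Beaumont and Quinn (each Nov 4, 2004); then Sato (May 14, 2002).
Lund, Okafor, Szabo, Takahashi, Beaumont and Quinn are each not paramedic-certified, so the next rule applies.
Among Lund, Okafor, Szabo, Takahashi, Beaumont and Quinn, by date of promotion to current rank (earlier first): Lund, Okafor, Szabo and Takahashi (Feb 24, 2003) before Beaumont and Quinn (May 20, 2004).
Among Lund, Okafor, Szabo and Takahashi, alphabetically by surname: Lund before Okafor before Szabo before Takahashi.
Among Beaumont and Quinn, alphabetically by surname: Beaumont before Quinn.
Order: Lund, Okafor, Szabo, Takahashi, Beaumont, Quinn, Sato.

Lund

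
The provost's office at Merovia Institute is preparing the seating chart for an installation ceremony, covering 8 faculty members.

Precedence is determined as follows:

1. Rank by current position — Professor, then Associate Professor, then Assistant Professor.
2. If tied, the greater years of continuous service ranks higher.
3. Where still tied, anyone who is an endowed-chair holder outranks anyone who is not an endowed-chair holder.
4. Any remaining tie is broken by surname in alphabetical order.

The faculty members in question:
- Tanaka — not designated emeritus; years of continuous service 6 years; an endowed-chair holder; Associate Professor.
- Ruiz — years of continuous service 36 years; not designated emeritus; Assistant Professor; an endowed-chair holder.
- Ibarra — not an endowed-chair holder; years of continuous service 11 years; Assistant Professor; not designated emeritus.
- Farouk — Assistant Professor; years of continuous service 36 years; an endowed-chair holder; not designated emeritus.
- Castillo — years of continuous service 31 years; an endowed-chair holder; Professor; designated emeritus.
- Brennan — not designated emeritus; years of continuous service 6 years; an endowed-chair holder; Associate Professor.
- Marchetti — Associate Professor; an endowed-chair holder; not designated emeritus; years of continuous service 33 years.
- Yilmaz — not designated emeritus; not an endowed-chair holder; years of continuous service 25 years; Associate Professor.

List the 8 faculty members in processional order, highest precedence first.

By current position: Castillo (Professor); then Marchetti, Yilmaz, Brennan and Tanaka (Associate Professor); then Farouk, Ruiz and Ibarra (Assistant Professor).
Among Marchetti, Yilmaz, Brennan and Tanaka, by years of continuous service (higher first): Marchetti (33 years) before Yilmaz (25 years) before Brennan and Tanaka (6 years).
Brennan and Tanaka are each an endowed-chair holder, so the next rule applies.
Among Brennan and Tanaka, alphabetically by surname: Brennan before Tanaka.
Among Farouk, Ruiz and Ibarra, by years of continuous service (higher first): Farouk and Ruiz (36 years) before Ibarra (11 years).
Farouk and Ruiz are each an endowed-chair holder, so the next rule applies.
Among Farouk and Ruiz, alphabetically by surname: Farouk before Ruiz.
Full order: Castillo, Marchetti, Yilmaz, Brennan, Tanaka, Farouk, Ruiz, Ibarra.

Castillo, Marchetti, Yilmaz, Brennan, Tanaka, Farouk, Ruiz, Ibarra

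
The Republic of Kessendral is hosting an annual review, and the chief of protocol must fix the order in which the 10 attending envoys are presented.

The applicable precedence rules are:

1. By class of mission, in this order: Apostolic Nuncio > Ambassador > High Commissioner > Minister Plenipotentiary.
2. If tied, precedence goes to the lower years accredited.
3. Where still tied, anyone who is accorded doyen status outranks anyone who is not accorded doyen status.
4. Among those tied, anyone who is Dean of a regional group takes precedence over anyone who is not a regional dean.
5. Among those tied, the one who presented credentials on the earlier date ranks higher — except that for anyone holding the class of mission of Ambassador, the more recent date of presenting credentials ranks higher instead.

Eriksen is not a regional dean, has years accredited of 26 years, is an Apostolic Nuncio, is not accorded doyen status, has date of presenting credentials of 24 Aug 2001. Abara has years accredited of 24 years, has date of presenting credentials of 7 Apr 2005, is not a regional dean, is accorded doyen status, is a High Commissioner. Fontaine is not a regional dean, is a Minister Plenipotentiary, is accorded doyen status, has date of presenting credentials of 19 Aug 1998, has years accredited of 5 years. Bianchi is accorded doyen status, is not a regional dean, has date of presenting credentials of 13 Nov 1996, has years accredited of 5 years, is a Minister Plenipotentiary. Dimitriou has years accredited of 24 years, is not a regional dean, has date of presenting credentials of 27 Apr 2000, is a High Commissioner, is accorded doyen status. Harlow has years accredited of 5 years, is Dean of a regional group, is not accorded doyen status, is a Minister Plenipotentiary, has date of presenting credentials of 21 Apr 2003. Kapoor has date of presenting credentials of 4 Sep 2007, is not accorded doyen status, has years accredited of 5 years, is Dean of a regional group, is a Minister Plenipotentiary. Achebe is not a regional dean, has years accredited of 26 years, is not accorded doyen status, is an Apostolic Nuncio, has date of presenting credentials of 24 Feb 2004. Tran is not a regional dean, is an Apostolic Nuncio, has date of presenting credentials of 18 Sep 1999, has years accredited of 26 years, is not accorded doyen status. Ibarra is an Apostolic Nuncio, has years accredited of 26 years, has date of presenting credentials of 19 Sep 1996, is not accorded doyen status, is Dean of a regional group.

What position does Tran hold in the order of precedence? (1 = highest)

2

By class of mission: Ibarra, Tran, Eriksen and Achebe (Apostolic Nuncio); then Dimitriou and Abara (High Commissioner); then Bianchi, Fontaine, Harlow and Kapoor (Minister Plenipotentiary).
Ibarra, Tran, Eriksen and Achebe all have years accredited 26 years, so the next rule applies.
Ibarra, Tran, Eriksen and Achebe are each not accorded doyen status, so the next rule applies.
Among Ibarra, Tran, Eriksen and Achebe, Dean of a regional group before not a regional dean: Ibarra (Dean of a regional group) before Tran, Eriksen and Achebe (not a regional dean).
Among Tran, Eriksen and Achebe, by date of presenting credentials (earlier first): Tran (18 Sep 1999) before Eriksen (24 Aug 2001) before Achebe (24 Feb 2004).
Dimitriou and Abara both have years accredited 24 years, so the next rule applies.
Dimitriou and Abara are each accorded doyen status, so the next rule applies.
Dimitriou and Abara are each not a regional dean, so the next rule applies.
Among Dimitriou and Abara, by date of presenting credentials (earlier first): Dimitriou (27 Apr 2000) before Abara (7 Apr 2005).
Bianchi, Fontaine, Harlow and Kapoor all have years accredited 5 years, so the next rule applies.
Among Bianchi, Fontaine, Harlow and Kapoor, accorded doyen status before not accorded doyen status: Bianchi and Fontaine (accorded doyen status) before Harlow and Kapoor (not accorded doyen status).
Bianchi and Fontaine are each not a regional dean, so the next rule applies.
Among Bianchi and Fontaine, by date of presenting credentials (earlier first): Bianchi (13 Nov 1996) before Fontaine (19 Aug 1998).
Harlow and Kapoor are each Dean of a regional group, so the next rule applies.
Among Harlow and Kapoor, by date of presenting credentials (earlier first): Harlow (21 Apr 2003) before Kapoor (4 Sep 2007).
Order: Ibarra, Tran, Eriksen, Achebe, Dimitriou, Abara, Bianchi, Fontaine, Harlow, Kapoor. So position 2.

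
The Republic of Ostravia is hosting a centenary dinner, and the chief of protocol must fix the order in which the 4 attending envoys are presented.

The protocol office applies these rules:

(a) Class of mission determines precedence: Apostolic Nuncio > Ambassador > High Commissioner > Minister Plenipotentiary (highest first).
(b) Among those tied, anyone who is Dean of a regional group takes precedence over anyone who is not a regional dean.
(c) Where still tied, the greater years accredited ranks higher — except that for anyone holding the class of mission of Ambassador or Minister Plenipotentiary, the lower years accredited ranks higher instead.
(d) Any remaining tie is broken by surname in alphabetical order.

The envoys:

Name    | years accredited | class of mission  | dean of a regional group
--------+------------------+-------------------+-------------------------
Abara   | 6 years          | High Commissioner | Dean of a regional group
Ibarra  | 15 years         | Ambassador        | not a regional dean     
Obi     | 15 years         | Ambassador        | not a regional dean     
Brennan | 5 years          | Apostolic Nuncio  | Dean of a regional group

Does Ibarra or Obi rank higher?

Ibarra

By class of mission: Brennan (Apostolic Nuncio); then Ibarra and Obi (Ambassador); then Abara (High Commissioner).
Ibarra and Obi are each not a regional dean, so the next rule applies.
Ibarra and Obi both have years accredited 15 years, so the next rule applies.
Among Ibarra and Obi, alphabetically by surname: Ibarra before Obi.
So Ibarra takes precedence.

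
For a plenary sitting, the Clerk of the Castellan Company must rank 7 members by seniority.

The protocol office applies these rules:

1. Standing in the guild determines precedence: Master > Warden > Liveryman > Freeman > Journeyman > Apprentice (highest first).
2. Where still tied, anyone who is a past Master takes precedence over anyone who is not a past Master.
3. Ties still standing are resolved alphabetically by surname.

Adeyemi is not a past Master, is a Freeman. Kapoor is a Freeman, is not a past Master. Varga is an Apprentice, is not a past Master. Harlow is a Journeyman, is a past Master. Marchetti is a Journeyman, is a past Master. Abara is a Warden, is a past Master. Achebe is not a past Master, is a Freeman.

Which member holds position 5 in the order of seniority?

By standing in the guild: Abara (Warden); then Achebe, Adeyemi and Kapoor (Freeman); then Harlow and Marchetti (Journeyman); then Varga (Apprentice).
Achebe, Adeyemi and Kapoor are each not a past Master, so the next rule applies.
Among Achebe, Adeyemi and Kapoor, alphabetically by surname: Achebe before Adeyemi before Kapoor.
Harlow and Marchetti are each a past Master, so the next rule applies.
Among Harlow and Marchetti, alphabetically by surname: Harlow before Marchetti.
Order: Abara, Achebe, Adeyemi, Kapoor, Harlow, Marchetti, Varga.

Harlow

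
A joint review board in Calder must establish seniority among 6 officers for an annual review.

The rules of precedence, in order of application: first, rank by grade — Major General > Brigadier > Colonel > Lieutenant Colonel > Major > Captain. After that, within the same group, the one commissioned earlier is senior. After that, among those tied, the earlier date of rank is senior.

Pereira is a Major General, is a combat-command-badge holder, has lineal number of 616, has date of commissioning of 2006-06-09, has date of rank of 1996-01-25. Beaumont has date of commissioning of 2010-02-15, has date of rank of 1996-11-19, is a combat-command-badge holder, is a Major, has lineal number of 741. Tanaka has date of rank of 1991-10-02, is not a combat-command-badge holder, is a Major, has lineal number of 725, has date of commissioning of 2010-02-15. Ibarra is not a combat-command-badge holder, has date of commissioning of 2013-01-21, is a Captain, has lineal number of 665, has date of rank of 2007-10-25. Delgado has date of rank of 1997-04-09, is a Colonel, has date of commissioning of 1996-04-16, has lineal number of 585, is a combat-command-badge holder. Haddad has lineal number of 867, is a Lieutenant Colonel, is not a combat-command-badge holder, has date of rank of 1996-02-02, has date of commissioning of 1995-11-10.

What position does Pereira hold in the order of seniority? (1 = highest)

1

By grade: Pereira (Major General); then Delgado (Colonel); then Haddad (Lieutenant Colonel); then Tanaka and Beaumont (Major); then Ibarra (Captain).
Tanaka and Beaumont both have date of commissioning 2010-02-15, so the next rule applies.
Among Tanaka and Beaumont, by date of rank (earlier first): Tanaka (1991-10-02) before Beaumont (1996-11-19).
Order: Pereira, Delgado, Haddad, Tanaka, Beaumont, Ibarra. So position 1.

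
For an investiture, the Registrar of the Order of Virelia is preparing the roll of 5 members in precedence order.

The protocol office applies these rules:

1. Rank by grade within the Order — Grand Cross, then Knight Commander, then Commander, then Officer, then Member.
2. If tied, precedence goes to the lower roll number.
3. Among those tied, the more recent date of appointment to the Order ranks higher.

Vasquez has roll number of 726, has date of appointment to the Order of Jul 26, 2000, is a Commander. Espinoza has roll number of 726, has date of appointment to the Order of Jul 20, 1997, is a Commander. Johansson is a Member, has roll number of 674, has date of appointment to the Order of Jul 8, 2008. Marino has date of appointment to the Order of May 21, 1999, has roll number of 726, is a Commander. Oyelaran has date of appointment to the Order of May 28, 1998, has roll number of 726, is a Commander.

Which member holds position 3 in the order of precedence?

By grade within the Order: Vasquez, Marino, Oyelaran and Espinoza (Commander); then Johansson (Member).
Vasquez, Marino, Oyelaran and Espinoza all have roll number 726, so the next rule applies.
Among Vasquez, Marino, Oyelaran and Espinoza, by date of appointment to the Order (later first): Vasquez (Jul 26, 2000) before Marino (May 21, 1999) before Oyelaran (May 28, 1998) before Espinoza (Jul 20, 1997).
Order: Vasquez, Marino, Oyelaran, Espinoza, Johansson.

Oyelaran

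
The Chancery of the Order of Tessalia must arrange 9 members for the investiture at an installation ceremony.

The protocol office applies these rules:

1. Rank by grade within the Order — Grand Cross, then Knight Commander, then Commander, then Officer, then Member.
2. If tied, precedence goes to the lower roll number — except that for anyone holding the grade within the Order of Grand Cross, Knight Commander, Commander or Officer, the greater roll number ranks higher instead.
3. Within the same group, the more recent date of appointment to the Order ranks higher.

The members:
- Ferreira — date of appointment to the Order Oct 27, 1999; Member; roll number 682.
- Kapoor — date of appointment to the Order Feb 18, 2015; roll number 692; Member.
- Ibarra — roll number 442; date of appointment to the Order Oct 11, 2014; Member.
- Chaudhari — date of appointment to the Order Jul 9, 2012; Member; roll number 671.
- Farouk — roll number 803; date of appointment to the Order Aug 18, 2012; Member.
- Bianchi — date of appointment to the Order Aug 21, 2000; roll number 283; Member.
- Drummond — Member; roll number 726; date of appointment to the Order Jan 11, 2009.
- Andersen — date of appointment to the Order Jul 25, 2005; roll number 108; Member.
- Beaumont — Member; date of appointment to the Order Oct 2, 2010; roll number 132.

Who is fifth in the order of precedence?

Chaudhari

By grade within the Order: Andersen, Beaumont, Bianchi, Ibarra, Chaudhari, Ferreira, Kapoor, Drummond and Farouk (Member).
Among Andersen, Beaumont, Bianchi, Ibarra, Chaudhari, Ferreira, Kapoor, Drummond and Farouk, by roll number (lower first): Andersen (108) before Beaumont (132) before Bianchi (283) before Ibarra (442) before Chaudhari (671) before Ferreira (682) before Kapoor (692) before Drummond (726) before Farouk (803).
Order: Andersen, Beaumont, Bianchi, Ibarra, Chaudhari, Ferreira, Kapoor, Drummond, Farouk.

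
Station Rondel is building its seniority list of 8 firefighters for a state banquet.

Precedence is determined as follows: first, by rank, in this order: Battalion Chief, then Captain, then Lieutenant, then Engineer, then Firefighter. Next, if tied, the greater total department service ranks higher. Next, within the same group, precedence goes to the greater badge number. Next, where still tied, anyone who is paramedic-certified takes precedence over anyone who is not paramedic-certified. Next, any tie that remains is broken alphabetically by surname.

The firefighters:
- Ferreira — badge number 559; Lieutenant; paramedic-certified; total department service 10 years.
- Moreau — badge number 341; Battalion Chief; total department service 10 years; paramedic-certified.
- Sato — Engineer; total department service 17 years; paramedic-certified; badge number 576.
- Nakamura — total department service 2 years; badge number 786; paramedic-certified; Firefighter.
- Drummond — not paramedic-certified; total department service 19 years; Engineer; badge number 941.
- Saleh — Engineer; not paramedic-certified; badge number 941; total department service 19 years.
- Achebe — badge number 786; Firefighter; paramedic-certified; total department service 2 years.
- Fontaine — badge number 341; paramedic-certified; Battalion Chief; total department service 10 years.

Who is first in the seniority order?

Fontaine

By rank: Fontaine and Moreau (Battalion Chief); then Ferreira (Lieutenant); then Drummond, Saleh and Sato (Engineer); then Achebe and Nakamura (Firefighter).
Fontaine and Moreau both have total department service 10 years, so the next rule applies.
Fontaine and Moreau both have badge number 341, so the next rule applies.
Fontaine and Moreau are each paramedic-certified, so the next rule applies.
Among Fontaine and Moreau, alphabetically by surname: Fontaine before Moreau.
Among Drummond, Saleh and Sato, by total department service (higher first): Drummond and Saleh (19 years) before Sato (17 years).
Drummond and Saleh both have badge number 941, so the next rule applies.
Drummond and Saleh are each not paramedic-certified, so the next rule applies.
Among Drummond and Saleh, alphabetically by surname: Drummond before Saleh.
Achebe and Nakamura both have total department service 2 years, so the next rule applies.
Achebe and Nakamura both have badge number 786, so the next rule applies.
Achebe and Nakamura are each paramedic-certified, so the next rule applies.
Among Achebe and Nakamura, alphabetically by surname: Achebe before Nakamura.
Order: Fontaine, Moreau, Ferreira, Drummond, Saleh, Sato, Achebe, Nakamura.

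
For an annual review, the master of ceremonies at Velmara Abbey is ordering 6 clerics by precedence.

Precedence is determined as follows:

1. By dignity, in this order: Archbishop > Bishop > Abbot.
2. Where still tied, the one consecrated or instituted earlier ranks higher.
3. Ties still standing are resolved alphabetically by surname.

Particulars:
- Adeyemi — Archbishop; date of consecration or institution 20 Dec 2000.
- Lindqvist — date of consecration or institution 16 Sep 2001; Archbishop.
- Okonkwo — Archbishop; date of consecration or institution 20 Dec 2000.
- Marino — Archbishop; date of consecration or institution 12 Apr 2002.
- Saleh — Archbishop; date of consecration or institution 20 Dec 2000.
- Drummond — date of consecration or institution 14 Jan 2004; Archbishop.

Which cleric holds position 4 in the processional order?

Lindqvist

By dignity: Adeyemi, Okonkwo, Saleh, Lindqvist, Marino and Drummond (Archbishop).
Among Adeyemi, Okonkwo, Saleh, Lindqvist, Marino and Drummond, by date of consecration or institution (earlier first): Adeyemi, Okonkwo and Saleh (20 Dec 2000) before Lindqvist (16 Sep 2001) before Marino (12 Apr 2002) before Drummond (14 Jan 2004).
Among Adeyemi, Okonkwo and Saleh, alphabetically by surname: Adeyemi before Okonkwo before Saleh.
Order: Adeyemi, Okonkwo, Saleh, Lindqvist, Marino, Drummond.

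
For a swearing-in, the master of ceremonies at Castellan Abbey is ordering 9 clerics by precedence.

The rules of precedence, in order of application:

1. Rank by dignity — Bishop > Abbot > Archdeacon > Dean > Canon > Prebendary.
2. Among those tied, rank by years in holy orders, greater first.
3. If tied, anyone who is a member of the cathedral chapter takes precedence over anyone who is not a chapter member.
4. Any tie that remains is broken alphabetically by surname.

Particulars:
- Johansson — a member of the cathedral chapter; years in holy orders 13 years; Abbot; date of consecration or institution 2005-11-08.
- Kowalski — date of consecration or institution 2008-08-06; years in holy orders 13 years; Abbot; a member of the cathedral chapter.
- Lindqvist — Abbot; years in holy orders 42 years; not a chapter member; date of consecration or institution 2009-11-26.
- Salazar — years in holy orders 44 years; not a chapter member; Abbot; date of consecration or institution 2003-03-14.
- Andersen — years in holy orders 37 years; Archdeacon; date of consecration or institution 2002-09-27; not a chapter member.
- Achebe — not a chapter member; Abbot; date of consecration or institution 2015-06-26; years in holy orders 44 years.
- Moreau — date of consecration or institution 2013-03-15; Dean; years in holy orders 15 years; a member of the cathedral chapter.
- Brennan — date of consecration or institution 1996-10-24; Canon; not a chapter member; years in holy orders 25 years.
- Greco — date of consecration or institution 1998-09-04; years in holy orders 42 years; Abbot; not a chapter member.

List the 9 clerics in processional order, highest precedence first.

By dignity: Achebe, Salazar, Greco, Lindqvist, Johansson and Kowalski (Abbot); then Andersen (Archdeacon); then Moreau (Dean); then Brennan (Canon).
Among Achebe, Salazar, Greco, Lindqvist, Johansson and Kowalski, by years in holy orders (higher first): Achebe and Salazar (44 years) before Greco and Lindqvist (42 years) before Johansson and Kowalski (13 years).
Achebe and Salazar are each not a chapter member, so the next rule applies.
Among Achebe and Salazar, alphabetically by surname: Achebe before Salazar.
Greco and Lindqvist are each not a chapter member, so the next rule applies.
Among Greco and Lindqvist, alphabetically by surname: Greco before Lindqvist.
Johansson and Kowalski are each a member of the cathedral chapter, so the next rule applies.
Among Johansson and Kowalski, alphabetically by surname: Johansson before Kowalski.
Full order: Achebe, Salazar, Greco, Lindqvist, Johansson, Kowalski, Andersen, Moreau, Brennan.

Achebe, Salazar, Greco, Lindqvist, Johansson, Kowalski, Andersen, Moreau, Brennan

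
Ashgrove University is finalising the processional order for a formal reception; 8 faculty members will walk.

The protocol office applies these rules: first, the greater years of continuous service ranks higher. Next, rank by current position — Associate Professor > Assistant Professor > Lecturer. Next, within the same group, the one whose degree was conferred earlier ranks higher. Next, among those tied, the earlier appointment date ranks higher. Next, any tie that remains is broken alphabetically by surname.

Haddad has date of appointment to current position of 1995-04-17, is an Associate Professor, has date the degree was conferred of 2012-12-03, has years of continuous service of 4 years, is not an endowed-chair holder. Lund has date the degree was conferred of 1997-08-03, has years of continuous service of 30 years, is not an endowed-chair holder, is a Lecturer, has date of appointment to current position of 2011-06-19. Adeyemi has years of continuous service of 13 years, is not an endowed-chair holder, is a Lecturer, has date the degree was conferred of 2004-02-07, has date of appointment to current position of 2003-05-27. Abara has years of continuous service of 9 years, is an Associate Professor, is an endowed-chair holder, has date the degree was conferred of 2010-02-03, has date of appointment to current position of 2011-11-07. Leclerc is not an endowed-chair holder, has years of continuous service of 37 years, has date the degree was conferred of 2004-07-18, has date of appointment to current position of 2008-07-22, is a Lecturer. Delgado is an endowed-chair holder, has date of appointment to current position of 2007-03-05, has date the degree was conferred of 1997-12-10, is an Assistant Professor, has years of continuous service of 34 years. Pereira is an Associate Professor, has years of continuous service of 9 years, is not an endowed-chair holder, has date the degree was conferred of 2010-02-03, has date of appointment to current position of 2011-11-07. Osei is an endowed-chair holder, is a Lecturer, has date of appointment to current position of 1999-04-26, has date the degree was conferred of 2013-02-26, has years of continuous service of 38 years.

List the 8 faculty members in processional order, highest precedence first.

By years of continuous service (higher first): Osei (38 years); then Leclerc (37 years); then Delgado (34 years); then Lund (30 years); then Adeyemi (13 years); then Abara and Pereira (both 9 years); then Haddad (4 years).
Abara and Pereira are each Associate Professor, so the next rule applies.
Abara and Pereira both have date the degree was conferred 2010-02-03, so the next rule applies.
Abara and Pereira both have date of appointment to current position 2011-11-07, so the next rule applies.
Among Abara and Pereira, alphabetically by surname: Abara before Pereira.
Full order: Osei, Leclerc, Delgado, Lund, Adeyemi, Abara, Pereira, Haddad.

Osei, Leclerc, Delgado, Lund, Adeyemi, Abara, Pereira, Haddad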